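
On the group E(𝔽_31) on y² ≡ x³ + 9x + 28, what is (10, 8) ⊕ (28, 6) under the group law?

(11, 30)

(10, 8) + (28, 6). λ = (6 - 8)/(28 - 10) ≡ 29/18 mod 31. 18⁻¹ ≡ 19 (mod 31), so λ ≡ 24.
  x = λ² - 10 - 28 = 576 - 38 ≡ 11; y = λ·(10 - 11) - 8 ≡ 30. → (11, 30)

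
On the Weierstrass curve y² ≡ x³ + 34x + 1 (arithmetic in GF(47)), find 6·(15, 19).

Write G = (15, 19).
Double-and-add on 6 = (110)₂. Start with G = (15, 19) for the leading 1-bit.
double: tangent at (15, 19): λ = (3·15² + 34)/(2·19) ≡ 4/38. 38⁻¹ ≡ 26 (mod 47), so λ ≡ 4·26 ≡ 10.
  x = λ² - 15 - 15 = 100 - 30 ≡ 23; y = λ·(15 - 23) - 19 ≡ 42. → (23, 42)
add G: (23, 42) + (15, 19). λ = (19 - 42)/(15 - 23) ≡ 24/39 mod 47. 39⁻¹ ≡ 41 (mod 47) since 39·41 = 1599 ≡ 1, so λ ≡ 44.
  x = λ² - 23 - 15 = 1936 - 38 ≡ 18; y = λ·(23 - 18) - 42 ≡ 37. → (18, 37)
double: tangent at (18, 37): λ = (3·18² + 34)/(2·37) ≡ 19/27. 27⁻¹ ≡ 7 (mod 47) since 27·7 = 189 ≡ 1, so λ ≡ 19·7 ≡ 39.
  x = λ² - 18 - 18 = 1521 - 36 ≡ 28; y = λ·(18 - 28) - 37 ≡ 43. → (28, 43)

(28, 43)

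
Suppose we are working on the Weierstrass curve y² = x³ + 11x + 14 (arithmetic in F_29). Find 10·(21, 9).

(21, 9)

Write P = (21, 9).
Double-and-add on 10 = (1010)₂. Start with P = (21, 9) for the leading 1-bit.
double: tangent at (21, 9): λ = (3·21² + 11)/(2·9) ≡ 0/18. 18⁻¹ ≡ 21 (mod 29) since 18·21 = 378 ≡ 1, so λ ≡ 0·21 ≡ 0.
  x = λ² - 21 - 21 = 0 - 42 ≡ 16; y = λ·(21 - 16) - 9 ≡ 20. → (16, 20)
double: tangent at (16, 20): λ = (3·16² + 11)/(2·20) ≡ 25/11. 11⁻¹ ≡ 8 (mod 29) since 11·8 = 88 ≡ 1, so λ ≡ 25·8 ≡ 26.
  x = λ² - 16 - 16 = 676 - 32 ≡ 6; y = λ·(16 - 6) - 20 ≡ 8. → (6, 8)
add P: (6, 8) + (21, 9). λ = (9 - 8)/(21 - 6) ≡ 1/15 mod 29. 15⁻¹ ≡ 2 (mod 29) since 15·2 = 30 ≡ 1, so λ ≡ 2.
  x = λ² - 6 - 21 = 4 - 27 ≡ 6; y = λ·(6 - 6) - 8 ≡ 21. → (6, 21)
double: tangent at (6, 21): λ = (3·6² + 11)/(2·21) ≡ 3/13. 13⁻¹ ≡ 9 (mod 29), so λ ≡ 3·9 ≡ 27.
  x = λ² - 6 - 6 = 729 - 12 ≡ 21; y = λ·(6 - 21) - 21 ≡ 9. → (21, 9)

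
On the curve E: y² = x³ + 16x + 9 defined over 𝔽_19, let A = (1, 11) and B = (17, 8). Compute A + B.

(1, 11) + (17, 8). λ = (8 - 11)/(17 - 1) ≡ 16/16 mod 19. 16⁻¹ ≡ 6 (mod 19) since 16·6 = 96 ≡ 1, so λ ≡ 1.
  x = λ² - 1 - 17 = 1 - 18 ≡ 2; y = λ·(1 - 2) - 11 ≡ 7. → (2, 7)

(2, 7)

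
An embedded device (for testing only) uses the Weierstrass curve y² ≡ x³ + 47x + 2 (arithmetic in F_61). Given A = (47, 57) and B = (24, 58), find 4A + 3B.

(8, 55)

First 4A:
Double-and-add on 4 = (100)₂. Start with A = (47, 57) for the leading 1-bit.
double: tangent at (47, 57): λ = (3·47² + 47)/(2·57) ≡ 25/53. 53⁻¹ ≡ 38 (mod 61) since 53·38 = 2014 ≡ 1, so λ ≡ 25·38 ≡ 35.
  x = λ² - 47 - 47 = 1225 - 94 ≡ 33; y = λ·(47 - 33) - 57 ≡ 6. → (33, 6)
double: tangent at (33, 6): λ = (3·33² + 47)/(2·6) ≡ 20/12. 12⁻¹ ≡ 56 (mod 61), so λ ≡ 20·56 ≡ 22.
  x = λ² - 33 - 33 = 484 - 66 ≡ 52; y = λ·(33 - 52) - 6 ≡ 3. → (52, 3)
4A = (52, 3).
Next 3B:
Repeated addition: build up to 3B.
2B: tangent at (24, 58): λ = (3·24² + 47)/(2·58) ≡ 6/55. 55⁻¹ ≡ 10 (mod 61), so λ ≡ 6·10 ≡ 60.
  x = λ² - 24 - 24 = 3600 - 48 ≡ 14; y = λ·(24 - 14) - 58 ≡ 54. → (14, 54)
3B: (14, 54) + (24, 58). λ = (58 - 54)/(24 - 14) ≡ 4/10 mod 61. 10⁻¹ ≡ 55 (mod 61), so λ ≡ 37.
  x = λ² - 14 - 24 = 1369 - 38 ≡ 50; y = λ·(14 - 50) - 54 ≡ 17. → (50, 17)
3B = (50, 17).
Finally 4A + 3B:
(52, 3) + (50, 17). λ = (17 - 3)/(50 - 52) ≡ 14/59 mod 61. 59⁻¹ ≡ 30 (mod 61) since 59·30 = 1770 ≡ 1, so λ ≡ 54.
  x = λ² - 52 - 50 = 2916 - 102 ≡ 8; y = λ·(52 - 8) - 3 ≡ 55. → (8, 55)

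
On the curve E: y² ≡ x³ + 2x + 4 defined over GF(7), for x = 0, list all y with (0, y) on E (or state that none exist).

2, 5

x³ + 2x + 4 = 4 ≡ 4 (mod 7).
Square roots of 4 mod 7: 2 and 5 (since 2² = 4 ≡ 4).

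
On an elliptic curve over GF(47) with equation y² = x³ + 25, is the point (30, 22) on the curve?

y² = 22² ≡ 14; x³ + 0x + 25 = 27025 ≡ 0 (mod 47). 14 ≠ 0.

no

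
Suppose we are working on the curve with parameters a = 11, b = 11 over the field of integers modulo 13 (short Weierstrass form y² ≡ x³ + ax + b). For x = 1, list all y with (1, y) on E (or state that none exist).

6, 7

x³ + 11x + 11 = 23 ≡ 10 (mod 13).
Square roots of 10 mod 13: 6 and 7 (since 6² = 36 ≡ 10).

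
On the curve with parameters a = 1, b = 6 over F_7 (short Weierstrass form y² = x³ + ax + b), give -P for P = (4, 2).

-(4, 2) = (4, -2 mod 7) = (4, 5).

(4, 5)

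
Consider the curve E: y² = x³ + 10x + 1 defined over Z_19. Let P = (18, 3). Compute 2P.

(3, 1)

tangent at (18, 3): λ = (3·18² + 10)/(2·3) ≡ 13/6. 6⁻¹ ≡ 16 (mod 19) since 6·16 = 96 ≡ 1, so λ ≡ 13·16 ≡ 18.
  x = λ² - 18 - 18 = 324 - 36 ≡ 3; y = λ·(18 - 3) - 3 ≡ 1. → (3, 1)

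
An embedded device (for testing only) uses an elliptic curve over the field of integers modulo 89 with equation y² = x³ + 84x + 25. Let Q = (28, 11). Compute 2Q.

(13, 56)

tangent at (28, 11): λ = (3·28² + 84)/(2·11) ≡ 33/22. 22⁻¹ ≡ 85 (mod 89) since 22·85 = 1870 ≡ 1, so λ ≡ 33·85 ≡ 46.
  x = λ² - 28 - 28 = 2116 - 56 ≡ 13; y = λ·(28 - 13) - 11 ≡ 56. → (13, 56)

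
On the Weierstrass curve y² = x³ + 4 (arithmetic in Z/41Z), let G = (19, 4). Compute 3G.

(28, 29)

Repeated addition: build up to 3G.
2G: tangent at (19, 4): λ = (3·19² + 0)/(2·4) ≡ 17/8. 8⁻¹ ≡ 36 (mod 41), so λ ≡ 17·36 ≡ 38.
  x = λ² - 19 - 19 = 1444 - 38 ≡ 12; y = λ·(19 - 12) - 4 ≡ 16. → (12, 16)
3G: (12, 16) + (19, 4). λ = (4 - 16)/(19 - 12) ≡ 29/7 mod 41. 7⁻¹ ≡ 6 (mod 41), so λ ≡ 10.
  x = λ² - 12 - 19 = 100 - 31 ≡ 28; y = λ·(12 - 28) - 16 ≡ 29. → (28, 29)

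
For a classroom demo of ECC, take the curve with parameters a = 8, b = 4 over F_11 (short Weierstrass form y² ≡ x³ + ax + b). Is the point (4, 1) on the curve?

yes

y² = 1² ≡ 1; x³ + 8x + 4 = 100 ≡ 1 (mod 11). 1 = 1.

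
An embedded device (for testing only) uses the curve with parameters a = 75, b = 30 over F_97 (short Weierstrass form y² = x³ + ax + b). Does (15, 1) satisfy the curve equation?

y² = 1² ≡ 1; x³ + 75x + 30 = 4530 ≡ 68 (mod 97). 1 ≠ 68.

no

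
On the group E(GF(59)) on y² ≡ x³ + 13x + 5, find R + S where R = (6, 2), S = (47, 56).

(15, 25)

(6, 2) + (47, 56). λ = (56 - 2)/(47 - 6) ≡ 54/41 mod 59. 41⁻¹ ≡ 36 (mod 59), so λ ≡ 56.
  x = λ² - 6 - 47 = 3136 - 53 ≡ 15; y = λ·(6 - 15) - 2 ≡ 25. → (15, 25)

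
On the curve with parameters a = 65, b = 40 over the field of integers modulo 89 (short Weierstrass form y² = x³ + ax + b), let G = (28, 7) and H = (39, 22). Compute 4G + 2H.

(87, 76)

First 4G:
Repeated addition: build up to 4G.
2G: tangent at (28, 7): λ = (3·28² + 65)/(2·7) ≡ 14/14. 14⁻¹ ≡ 70 (mod 89), so λ ≡ 14·70 ≡ 1.
  x = λ² - 28 - 28 = 1 - 56 ≡ 34; y = λ·(28 - 34) - 7 ≡ 76. → (34, 76)
3G: (34, 76) + (28, 7). λ = (7 - 76)/(28 - 34) ≡ 20/83 mod 89. 83⁻¹ ≡ 74 (mod 89), so λ ≡ 56.
  x = λ² - 34 - 28 = 3136 - 62 ≡ 48; y = λ·(34 - 48) - 76 ≡ 30. → (48, 30)
4G: (48, 30) + (28, 7). λ = (7 - 30)/(28 - 48) ≡ 66/69 mod 89. 69⁻¹ ≡ 40 (mod 89), so λ ≡ 59.
  x = λ² - 48 - 28 = 3481 - 76 ≡ 23; y = λ·(48 - 23) - 30 ≡ 21. → (23, 21)
4G = (23, 21).
Next 2H:
Repeated addition: build up to 2H.
2H: tangent at (39, 22): λ = (3·39² + 65)/(2·22) ≡ 0/44. 44⁻¹ ≡ 87 (mod 89) since 44·87 = 3828 ≡ 1, so λ ≡ 0·87 ≡ 0.
  x = λ² - 39 - 39 = 0 - 78 ≡ 11; y = λ·(39 - 11) - 22 ≡ 67. → (11, 67)
2H = (11, 67).
Finally 4G + 2H:
(23, 21) + (11, 67). λ = (67 - 21)/(11 - 23) ≡ 46/77 mod 89. 77⁻¹ ≡ 37 (mod 89) since 77·37 = 2849 ≡ 1, so λ ≡ 11.
  x = λ² - 23 - 11 = 121 - 34 ≡ 87; y = λ·(23 - 87) - 21 ≡ 76. → (87, 76)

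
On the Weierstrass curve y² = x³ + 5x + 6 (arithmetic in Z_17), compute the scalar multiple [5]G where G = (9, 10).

Repeated addition: build up to 5G.
2G: tangent at (9, 10): λ = (3·9² + 5)/(2·10) ≡ 10/3. 3⁻¹ ≡ 6 (mod 17) since 3·6 = 18 ≡ 1, so λ ≡ 10·6 ≡ 9.
  x = λ² - 9 - 9 = 81 - 18 ≡ 12; y = λ·(9 - 12) - 10 ≡ 14. → (12, 14)
3G: (12, 14) + (9, 10). λ = (10 - 14)/(9 - 12) ≡ 13/14 mod 17. 14⁻¹ ≡ 11 (mod 17) since 14·11 = 154 ≡ 1, so λ ≡ 7.
  x = λ² - 12 - 9 = 49 - 21 ≡ 11; y = λ·(12 - 11) - 14 ≡ 10. → (11, 10)
4G: (11, 10) + (9, 10). λ = (10 - 10)/(9 - 11) ≡ 0/15 mod 17. 15⁻¹ ≡ 8 (mod 17), so λ ≡ 0.
  x = λ² - 11 - 9 = 0 - 20 ≡ 14; y = λ·(11 - 14) - 10 ≡ 7. → (14, 7)
5G: (14, 7) + (9, 10). λ = (10 - 7)/(9 - 14) ≡ 3/12 mod 17. 12⁻¹ ≡ 10 (mod 17), so λ ≡ 13.
  x = λ² - 14 - 9 = 169 - 23 ≡ 10; y = λ·(14 - 10) - 7 ≡ 11. → (10, 11)

(10, 11)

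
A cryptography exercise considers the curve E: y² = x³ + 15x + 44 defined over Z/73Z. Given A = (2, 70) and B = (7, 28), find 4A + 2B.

(7, 28)

First 4A:
Double-and-add on 4 = (100)₂. Start with A = (2, 70) for the leading 1-bit.
double: tangent at (2, 70): λ = (3·2² + 15)/(2·70) ≡ 27/67. 67⁻¹ ≡ 12 (mod 73), so λ ≡ 27·12 ≡ 32.
  x = λ² - 2 - 2 = 1024 - 4 ≡ 71; y = λ·(2 - 71) - 70 ≡ 58. → (71, 58)
double: tangent at (71, 58): λ = (3·71² + 15)/(2·58) ≡ 27/43. 43⁻¹ ≡ 17 (mod 73), so λ ≡ 27·17 ≡ 21.
  x = λ² - 71 - 71 = 441 - 142 ≡ 7; y = λ·(71 - 7) - 58 ≡ 45. → (7, 45)
4A = (7, 45).
Next 2B:
Repeated addition: build up to 2B.
2B: tangent at (7, 28): λ = (3·7² + 15)/(2·28) ≡ 16/56. 56⁻¹ ≡ 30 (mod 73), so λ ≡ 16·30 ≡ 42.
  x = λ² - 7 - 7 = 1764 - 14 ≡ 71; y = λ·(7 - 71) - 28 ≡ 58. → (71, 58)
2B = (71, 58).
Finally 4A + 2B:
(7, 45) + (71, 58). λ = (58 - 45)/(71 - 7) ≡ 13/64 mod 73. 64⁻¹ ≡ 8 (mod 73), so λ ≡ 31.
  x = λ² - 7 - 71 = 961 - 78 ≡ 7; y = λ·(7 - 7) - 45 ≡ 28. → (7, 28)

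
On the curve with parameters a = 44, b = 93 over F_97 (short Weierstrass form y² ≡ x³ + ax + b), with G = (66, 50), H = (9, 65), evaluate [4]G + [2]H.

First 4G:
Double-and-add on 4 = (100)₂. Start with G = (66, 50) for the leading 1-bit.
double: tangent at (66, 50): λ = (3·66² + 44)/(2·50) ≡ 17/3. 3⁻¹ ≡ 65 (mod 97) since 3·65 = 195 ≡ 1, so λ ≡ 17·65 ≡ 38.
  x = λ² - 66 - 66 = 1444 - 132 ≡ 51; y = λ·(66 - 51) - 50 ≡ 35. → (51, 35)
double: tangent at (51, 35): λ = (3·51² + 44)/(2·35) ≡ 87/70. 70⁻¹ ≡ 79 (mod 97), so λ ≡ 87·79 ≡ 83.
  x = λ² - 51 - 51 = 6889 - 102 ≡ 94; y = λ·(51 - 94) - 35 ≡ 82. → (94, 82)
4G = (94, 82).
Next 2H:
Repeated addition: build up to 2H.
2H: tangent at (9, 65): λ = (3·9² + 44)/(2·65) ≡ 93/33. 33⁻¹ ≡ 50 (mod 97) since 33·50 = 1650 ≡ 1, so λ ≡ 93·50 ≡ 91.
  x = λ² - 9 - 9 = 8281 - 18 ≡ 18; y = λ·(9 - 18) - 65 ≡ 86. → (18, 86)
2H = (18, 86).
Finally 4G + 2H:
(94, 82) + (18, 86). λ = (86 - 82)/(18 - 94) ≡ 4/21 mod 97. 21⁻¹ ≡ 37 (mod 97), so λ ≡ 51.
  x = λ² - 94 - 18 = 2601 - 112 ≡ 64; y = λ·(94 - 64) - 82 ≡ 90. → (64, 90)

(64, 90)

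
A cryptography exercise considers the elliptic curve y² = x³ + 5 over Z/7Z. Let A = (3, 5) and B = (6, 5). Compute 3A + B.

First 3A:
Repeated addition: build up to 3A.
2A: tangent at (3, 5): λ = (3·3² + 0)/(2·5) ≡ 6/3. 3⁻¹ ≡ 5 (mod 7), so λ ≡ 6·5 ≡ 2.
  x = λ² - 3 - 3 = 4 - 6 ≡ 5; y = λ·(3 - 5) - 5 ≡ 5. → (5, 5)
3A: (5, 5) + (3, 5). λ = (5 - 5)/(3 - 5) ≡ 0/5 mod 7. 5⁻¹ ≡ 3 (mod 7), so λ ≡ 0.
  x = λ² - 5 - 3 = 0 - 8 ≡ 6; y = λ·(5 - 6) - 5 ≡ 2. → (6, 2)
3A = (6, 2).
Finally 3A + B:
(6, 2) + (6, 5): same x and y₁ ≡ -y₂, so the sum is O.

O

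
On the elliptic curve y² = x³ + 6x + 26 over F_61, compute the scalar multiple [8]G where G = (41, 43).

Repeated addition: build up to 8G.
2G: tangent at (41, 43): λ = (3·41² + 6)/(2·43) ≡ 47/25. 25⁻¹ ≡ 22 (mod 61), so λ ≡ 47·22 ≡ 58.
  x = λ² - 41 - 41 = 3364 - 82 ≡ 49; y = λ·(41 - 49) - 43 ≡ 42. → (49, 42)
3G: (49, 42) + (41, 43). λ = (43 - 42)/(41 - 49) ≡ 1/53 mod 61. 53⁻¹ ≡ 38 (mod 61), so λ ≡ 38.
  x = λ² - 49 - 41 = 1444 - 90 ≡ 12; y = λ·(49 - 12) - 42 ≡ 22. → (12, 22)
4G: (12, 22) + (41, 43). λ = (43 - 22)/(41 - 12) ≡ 21/29 mod 61. 29⁻¹ ≡ 40 (mod 61) since 29·40 = 1160 ≡ 1, so λ ≡ 47.
  x = λ² - 12 - 41 = 2209 - 53 ≡ 21; y = λ·(12 - 21) - 22 ≡ 43. → (21, 43)
5G: (21, 43) + (41, 43). λ = (43 - 43)/(41 - 21) ≡ 0/20 mod 61. 20⁻¹ ≡ 58 (mod 61), so λ ≡ 0.
  x = λ² - 21 - 41 = 0 - 62 ≡ 60; y = λ·(21 - 60) - 43 ≡ 18. → (60, 18)
6G: (60, 18) + (41, 43). λ = (43 - 18)/(41 - 60) ≡ 25/42 mod 61. 42⁻¹ ≡ 16 (mod 61), so λ ≡ 34.
  x = λ² - 60 - 41 = 1156 - 101 ≡ 18; y = λ·(60 - 18) - 18 ≡ 7. → (18, 7)
7G: (18, 7) + (41, 43). λ = (43 - 7)/(41 - 18) ≡ 36/23 mod 61. 23⁻¹ ≡ 8 (mod 61) since 23·8 = 184 ≡ 1, so λ ≡ 44.
  x = λ² - 18 - 41 = 1936 - 59 ≡ 47; y = λ·(18 - 47) - 7 ≡ 59. → (47, 59)
8G: (47, 59) + (41, 43). λ = (43 - 59)/(41 - 47) ≡ 45/55 mod 61. 55⁻¹ ≡ 10 (mod 61) since 55·10 = 550 ≡ 1, so λ ≡ 23.
  x = λ² - 47 - 41 = 529 - 88 ≡ 14; y = λ·(47 - 14) - 59 ≡ 29. → (14, 29)

(14, 29)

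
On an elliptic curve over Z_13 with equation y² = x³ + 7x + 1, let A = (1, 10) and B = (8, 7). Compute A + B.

(1, 10) + (8, 7). λ = (7 - 10)/(8 - 1) ≡ 10/7 mod 13. 7⁻¹ ≡ 2 (mod 13), so λ ≡ 7.
  x = λ² - 1 - 8 = 49 - 9 ≡ 1; y = λ·(1 - 1) - 10 ≡ 3. → (1, 3)

(1, 3)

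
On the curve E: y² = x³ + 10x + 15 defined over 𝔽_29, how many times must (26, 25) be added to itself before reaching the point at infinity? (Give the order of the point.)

2P: tangent at (26, 25): λ = (3·26² + 10)/(2·25) ≡ 8/21. 21⁻¹ ≡ 18 (mod 29), so λ ≡ 8·18 ≡ 28.
  x = λ² - 26 - 26 = 784 - 52 ≡ 7; y = λ·(26 - 7) - 25 ≡ 14. → (7, 14)
3P: (7, 14) + (26, 25). λ = (25 - 14)/(26 - 7) ≡ 11/19 mod 29. 19⁻¹ ≡ 26 (mod 29), so λ ≡ 25.
  x = λ² - 7 - 26 = 625 - 33 ≡ 12; y = λ·(7 - 12) - 14 ≡ 6. → (12, 6)
4P: (12, 6) + (26, 25). λ = (25 - 6)/(26 - 12) ≡ 19/14 mod 29. 14⁻¹ ≡ 27 (mod 29), so λ ≡ 20.
  x = λ² - 12 - 26 = 400 - 38 ≡ 14; y = λ·(12 - 14) - 6 ≡ 12. → (14, 12)
5P: (14, 12) + (26, 25). λ = (25 - 12)/(26 - 14) ≡ 13/12 mod 29. 12⁻¹ ≡ 17 (mod 29) since 12·17 = 204 ≡ 1, so λ ≡ 18.
  x = λ² - 14 - 26 = 324 - 40 ≡ 23; y = λ·(14 - 23) - 12 ≡ 0. → (23, 0)
6P: (23, 0) + (26, 25). λ = (25 - 0)/(26 - 23) ≡ 25/3 mod 29. 3⁻¹ ≡ 10 (mod 29), so λ ≡ 18.
  x = λ² - 23 - 26 = 324 - 49 ≡ 14; y = λ·(23 - 14) - 0 ≡ 17. → (14, 17)
7P: (14, 17) + (26, 25). λ = (25 - 17)/(26 - 14) ≡ 8/12 mod 29. 12⁻¹ ≡ 17 (mod 29), so λ ≡ 20.
  x = λ² - 14 - 26 = 400 - 40 ≡ 12; y = λ·(14 - 12) - 17 ≡ 23. → (12, 23)
8P: (12, 23) + (26, 25). λ = (25 - 23)/(26 - 12) ≡ 2/14 mod 29. 14⁻¹ ≡ 27 (mod 29), so λ ≡ 25.
  x = λ² - 12 - 26 = 625 - 38 ≡ 7; y = λ·(12 - 7) - 23 ≡ 15. → (7, 15)
9P: (7, 15) + (26, 25). λ = (25 - 15)/(26 - 7) ≡ 10/19 mod 29. 19⁻¹ ≡ 26 (mod 29), so λ ≡ 28.
  x = λ² - 7 - 26 = 784 - 33 ≡ 26; y = λ·(7 - 26) - 15 ≡ 4. → (26, 4)
10P: (26, 4) + (26, 25): same x and y₁ ≡ -y₂, so the sum is the point at infinity.
10P = the point at infinity, so the order is 10.

10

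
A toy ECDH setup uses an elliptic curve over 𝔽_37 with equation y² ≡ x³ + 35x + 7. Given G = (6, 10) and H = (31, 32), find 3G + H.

(16, 1)

First 3G:
Repeated addition: build up to 3G.
2G: tangent at (6, 10): λ = (3·6² + 35)/(2·10) ≡ 32/20. 20⁻¹ ≡ 13 (mod 37), so λ ≡ 32·13 ≡ 9.
  x = λ² - 6 - 6 = 81 - 12 ≡ 32; y = λ·(6 - 32) - 10 ≡ 15. → (32, 15)
3G: (32, 15) + (6, 10). λ = (10 - 15)/(6 - 32) ≡ 32/11 mod 37. 11⁻¹ ≡ 27 (mod 37), so λ ≡ 13.
  x = λ² - 32 - 6 = 169 - 38 ≡ 20; y = λ·(32 - 20) - 15 ≡ 30. → (20, 30)
3G = (20, 30).
Finally 3G + H:
(20, 30) + (31, 32). λ = (32 - 30)/(31 - 20) ≡ 2/11 mod 37. 11⁻¹ ≡ 27 (mod 37), so λ ≡ 17.
  x = λ² - 20 - 31 = 289 - 51 ≡ 16; y = λ·(20 - 16) - 30 ≡ 1. → (16, 1)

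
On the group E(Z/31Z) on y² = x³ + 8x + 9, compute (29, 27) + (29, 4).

O

The two points share x = 29 and their y-coordinates satisfy 27 + 4 ≡ 0 (mod 31), so they are inverses. Their sum is the point at infinity.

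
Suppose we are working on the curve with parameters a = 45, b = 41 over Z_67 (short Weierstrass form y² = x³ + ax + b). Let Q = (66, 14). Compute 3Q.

(46, 35)

Repeated addition: build up to 3Q.
2Q: tangent at (66, 14): λ = (3·66² + 45)/(2·14) ≡ 48/28. 28⁻¹ ≡ 12 (mod 67) since 28·12 = 336 ≡ 1, so λ ≡ 48·12 ≡ 40.
  x = λ² - 66 - 66 = 1600 - 132 ≡ 61; y = λ·(66 - 61) - 14 ≡ 52. → (61, 52)
3Q: (61, 52) + (66, 14). λ = (14 - 52)/(66 - 61) ≡ 29/5 mod 67. 5⁻¹ ≡ 27 (mod 67), so λ ≡ 46.
  x = λ² - 61 - 66 = 2116 - 127 ≡ 46; y = λ·(61 - 46) - 52 ≡ 35. → (46, 35)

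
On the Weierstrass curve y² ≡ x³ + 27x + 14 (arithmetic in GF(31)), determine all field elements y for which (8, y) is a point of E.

none

x³ + 27x + 14 = 742 ≡ 29 (mod 31).
29 is a non-residue mod 31; no y exists.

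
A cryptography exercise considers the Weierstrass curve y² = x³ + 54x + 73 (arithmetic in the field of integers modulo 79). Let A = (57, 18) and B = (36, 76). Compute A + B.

(66, 52)

(57, 18) + (36, 76). λ = (76 - 18)/(36 - 57) ≡ 58/58 mod 79. 58⁻¹ ≡ 15 (mod 79) since 58·15 = 870 ≡ 1, so λ ≡ 1.
  x = λ² - 57 - 36 = 1 - 93 ≡ 66; y = λ·(57 - 66) - 18 ≡ 52. → (66, 52)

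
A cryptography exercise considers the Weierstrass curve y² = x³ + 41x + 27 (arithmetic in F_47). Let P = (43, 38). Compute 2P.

tangent at (43, 38): λ = (3·43² + 41)/(2·38) ≡ 42/29. 29⁻¹ ≡ 13 (mod 47), so λ ≡ 42·13 ≡ 29.
  x = λ² - 43 - 43 = 841 - 86 ≡ 3; y = λ·(43 - 3) - 38 ≡ 41. → (3, 41)

(3, 41)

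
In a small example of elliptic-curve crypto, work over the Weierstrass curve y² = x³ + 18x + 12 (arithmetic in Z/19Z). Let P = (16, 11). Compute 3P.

(17, 14)

Repeated addition: build up to 3P.
2P: tangent at (16, 11): λ = (3·16² + 18)/(2·11) ≡ 7/3. 3⁻¹ ≡ 13 (mod 19) since 3·13 = 39 ≡ 1, so λ ≡ 7·13 ≡ 15.
  x = λ² - 16 - 16 = 225 - 32 ≡ 3; y = λ·(16 - 3) - 11 ≡ 13. → (3, 13)
3P: (3, 13) + (16, 11). λ = (11 - 13)/(16 - 3) ≡ 17/13 mod 19. 13⁻¹ ≡ 3 (mod 19) since 13·3 = 39 ≡ 1, so λ ≡ 13.
  x = λ² - 3 - 16 = 169 - 19 ≡ 17; y = λ·(3 - 17) - 13 ≡ 14. → (17, 14)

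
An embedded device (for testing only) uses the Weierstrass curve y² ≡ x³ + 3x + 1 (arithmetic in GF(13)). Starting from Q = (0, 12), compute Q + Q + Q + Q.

(12, 7)

Double-and-add on 4 = (100)₂. Start with Q = (0, 12) for the leading 1-bit.
double: tangent at (0, 12): λ = (3·0² + 3)/(2·12) ≡ 3/11. 11⁻¹ ≡ 6 (mod 13) since 11·6 = 66 ≡ 1, so λ ≡ 3·6 ≡ 5.
  x = λ² - 0 - 0 = 25 - 0 ≡ 12; y = λ·(0 - 12) - 12 ≡ 6. → (12, 6)
double: tangent at (12, 6): λ = (3·12² + 3)/(2·6) ≡ 6/12. 12⁻¹ ≡ 12 (mod 13), so λ ≡ 6·12 ≡ 7.
  x = λ² - 12 - 12 = 49 - 24 ≡ 12; y = λ·(12 - 12) - 6 ≡ 7. → (12, 7)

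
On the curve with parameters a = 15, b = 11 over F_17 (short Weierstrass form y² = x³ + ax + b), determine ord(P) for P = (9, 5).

6

2P: tangent at (9, 5): λ = (3·9² + 15)/(2·5) ≡ 3/10. 10⁻¹ ≡ 12 (mod 17) since 10·12 = 120 ≡ 1, so λ ≡ 3·12 ≡ 2.
  x = λ² - 9 - 9 = 4 - 18 ≡ 3; y = λ·(9 - 3) - 5 ≡ 7. → (3, 7)
3P: (3, 7) + (9, 5). λ = (5 - 7)/(9 - 3) ≡ 15/6 mod 17. 6⁻¹ ≡ 3 (mod 17), so λ ≡ 11.
  x = λ² - 3 - 9 = 121 - 12 ≡ 7; y = λ·(3 - 7) - 7 ≡ 0. → (7, 0)
4P: (7, 0) + (9, 5). λ = (5 - 0)/(9 - 7) ≡ 5/2 mod 17. 2⁻¹ ≡ 9 (mod 17), so λ ≡ 11.
  x = λ² - 7 - 9 = 121 - 16 ≡ 3; y = λ·(7 - 3) - 0 ≡ 10. → (3, 10)
5P: (3, 10) + (9, 5). λ = (5 - 10)/(9 - 3) ≡ 12/6 mod 17. 6⁻¹ ≡ 3 (mod 17), so λ ≡ 2.
  x = λ² - 3 - 9 = 4 - 12 ≡ 9; y = λ·(3 - 9) - 10 ≡ 12. → (9, 12)
6P: (9, 12) + (9, 5): same x and y₁ ≡ -y₂, so the sum is 𝒪.
6P = 𝒪, so the order is 6.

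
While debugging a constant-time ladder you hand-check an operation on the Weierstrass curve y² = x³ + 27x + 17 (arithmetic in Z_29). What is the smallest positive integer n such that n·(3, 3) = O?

2P: tangent at (3, 3): λ = (3·3² + 27)/(2·3) ≡ 25/6. 6⁻¹ ≡ 5 (mod 29) since 6·5 = 30 ≡ 1, so λ ≡ 25·5 ≡ 9.
  x = λ² - 3 - 3 = 81 - 6 ≡ 17; y = λ·(3 - 17) - 3 ≡ 16. → (17, 16)
3P: (17, 16) + (3, 3). λ = (3 - 16)/(3 - 17) ≡ 16/15 mod 29. 15⁻¹ ≡ 2 (mod 29) since 15·2 = 30 ≡ 1, so λ ≡ 3.
  x = λ² - 17 - 3 = 9 - 20 ≡ 18; y = λ·(17 - 18) - 16 ≡ 10. → (18, 10)
4P: (18, 10) + (3, 3). λ = (3 - 10)/(3 - 18) ≡ 22/14 mod 29. 14⁻¹ ≡ 27 (mod 29), so λ ≡ 14.
  x = λ² - 18 - 3 = 196 - 21 ≡ 1; y = λ·(18 - 1) - 10 ≡ 25. → (1, 25)
5P: (1, 25) + (3, 3). λ = (3 - 25)/(3 - 1) ≡ 7/2 mod 29. 2⁻¹ ≡ 15 (mod 29), so λ ≡ 18.
  x = λ² - 1 - 3 = 324 - 4 ≡ 1; y = λ·(1 - 1) - 25 ≡ 4. → (1, 4)
6P: (1, 4) + (3, 3). λ = (3 - 4)/(3 - 1) ≡ 28/2 mod 29. 2⁻¹ ≡ 15 (mod 29), so λ ≡ 14.
  x = λ² - 1 - 3 = 196 - 4 ≡ 18; y = λ·(1 - 18) - 4 ≡ 19. → (18, 19)
7P: (18, 19) + (3, 3). λ = (3 - 19)/(3 - 18) ≡ 13/14 mod 29. 14⁻¹ ≡ 27 (mod 29), so λ ≡ 3.
  x = λ² - 18 - 3 = 9 - 21 ≡ 17; y = λ·(18 - 17) - 19 ≡ 13. → (17, 13)
8P: (17, 13) + (3, 3). λ = (3 - 13)/(3 - 17) ≡ 19/15 mod 29. 15⁻¹ ≡ 2 (mod 29) since 15·2 = 30 ≡ 1, so λ ≡ 9.
  x = λ² - 17 - 3 = 81 - 20 ≡ 3; y = λ·(17 - 3) - 13 ≡ 26. → (3, 26)
9P: (3, 26) + (3, 3): same x and y₁ ≡ -y₂, so the sum is O.
9P = O, so the order is 9.

9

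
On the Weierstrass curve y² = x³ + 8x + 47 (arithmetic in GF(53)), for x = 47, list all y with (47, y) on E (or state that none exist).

x³ + 8x + 47 = 104246 ≡ 48 (mod 53).
48 is a non-residue mod 53; no y exists.

none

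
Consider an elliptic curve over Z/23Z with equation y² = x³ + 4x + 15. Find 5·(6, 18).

Write P = (6, 18).
Repeated addition: build up to 5P.
2P: tangent at (6, 18): λ = (3·6² + 4)/(2·18) ≡ 20/13. 13⁻¹ ≡ 16 (mod 23) since 13·16 = 208 ≡ 1, so λ ≡ 20·16 ≡ 21.
  x = λ² - 6 - 6 = 441 - 12 ≡ 15; y = λ·(6 - 15) - 18 ≡ 0. → (15, 0)
3P: (15, 0) + (6, 18). λ = (18 - 0)/(6 - 15) ≡ 18/14 mod 23. 14⁻¹ ≡ 5 (mod 23) since 14·5 = 70 ≡ 1, so λ ≡ 21.
  x = λ² - 15 - 6 = 441 - 21 ≡ 6; y = λ·(15 - 6) - 0 ≡ 5. → (6, 5)
4P: (6, 5) + (6, 18): same x and y₁ ≡ -y₂, so the sum is O.
5P: O + (6, 18) = (6, 18) (identity).

(6, 18)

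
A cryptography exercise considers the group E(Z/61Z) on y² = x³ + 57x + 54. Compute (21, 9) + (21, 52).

The two points share x = 21 and their y-coordinates satisfy 9 + 52 ≡ 0 (mod 61), so they are inverses. Their sum is ∞.

O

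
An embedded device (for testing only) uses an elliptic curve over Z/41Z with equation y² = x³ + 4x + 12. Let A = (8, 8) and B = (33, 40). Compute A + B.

(8, 8) + (33, 40). λ = (40 - 8)/(33 - 8) ≡ 32/25 mod 41. 25⁻¹ ≡ 23 (mod 41) since 25·23 = 575 ≡ 1, so λ ≡ 39.
  x = λ² - 8 - 33 = 1521 - 41 ≡ 4; y = λ·(8 - 4) - 8 ≡ 25. → (4, 25)

(4, 25)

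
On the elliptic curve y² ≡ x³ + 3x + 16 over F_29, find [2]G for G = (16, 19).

(2, 1)

tangent at (16, 19): λ = (3·16² + 3)/(2·19) ≡ 17/9. 9⁻¹ ≡ 13 (mod 29), so λ ≡ 17·13 ≡ 18.
  x = λ² - 16 - 16 = 324 - 32 ≡ 2; y = λ·(16 - 2) - 19 ≡ 1. → (2, 1)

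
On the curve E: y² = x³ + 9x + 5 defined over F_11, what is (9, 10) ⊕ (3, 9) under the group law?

(3, 2)

(9, 10) + (3, 9). λ = (9 - 10)/(3 - 9) ≡ 10/5 mod 11. 5⁻¹ ≡ 9 (mod 11), so λ ≡ 2.
  x = λ² - 9 - 3 = 4 - 12 ≡ 3; y = λ·(9 - 3) - 10 ≡ 2. → (3, 2)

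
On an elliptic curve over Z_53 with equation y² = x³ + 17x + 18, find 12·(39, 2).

(39, 2)

Write G = (39, 2).
Double-and-add on 12 = (1100)₂. Start with G = (39, 2) for the leading 1-bit.
double: tangent at (39, 2): λ = (3·39² + 17)/(2·2) ≡ 22/4. 4⁻¹ ≡ 40 (mod 53), so λ ≡ 22·40 ≡ 32.
  x = λ² - 39 - 39 = 1024 - 78 ≡ 45; y = λ·(39 - 45) - 2 ≡ 18. → (45, 18)
add G: (45, 18) + (39, 2). λ = (2 - 18)/(39 - 45) ≡ 37/47 mod 53. 47⁻¹ ≡ 44 (mod 53) since 47·44 = 2068 ≡ 1, so λ ≡ 38.
  x = λ² - 45 - 39 = 1444 - 84 ≡ 35; y = λ·(45 - 35) - 18 ≡ 44. → (35, 44)
double: tangent at (35, 44): λ = (3·35² + 17)/(2·44) ≡ 35/35. 35⁻¹ ≡ 50 (mod 53), so λ ≡ 35·50 ≡ 1.
  x = λ² - 35 - 35 = 1 - 70 ≡ 37; y = λ·(35 - 37) - 44 ≡ 7. → (37, 7)
double: tangent at (37, 7): λ = (3·37² + 17)/(2·7) ≡ 43/14. 14⁻¹ ≡ 19 (mod 53) since 14·19 = 266 ≡ 1, so λ ≡ 43·19 ≡ 22.
  x = λ² - 37 - 37 = 484 - 74 ≡ 39; y = λ·(37 - 39) - 7 ≡ 2. → (39, 2)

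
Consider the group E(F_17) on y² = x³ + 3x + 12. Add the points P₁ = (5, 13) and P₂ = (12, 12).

(8, 2)

(5, 13) + (12, 12). λ = (12 - 13)/(12 - 5) ≡ 16/7 mod 17. 7⁻¹ ≡ 5 (mod 17) since 7·5 = 35 ≡ 1, so λ ≡ 12.
  x = λ² - 5 - 12 = 144 - 17 ≡ 8; y = λ·(5 - 8) - 13 ≡ 2. → (8, 2)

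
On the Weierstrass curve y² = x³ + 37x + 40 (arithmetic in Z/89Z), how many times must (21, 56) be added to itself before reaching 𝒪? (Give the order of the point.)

2P: tangent at (21, 56): λ = (3·21² + 37)/(2·56) ≡ 25/23. 23⁻¹ ≡ 31 (mod 89) since 23·31 = 713 ≡ 1, so λ ≡ 25·31 ≡ 63.
  x = λ² - 21 - 21 = 3969 - 42 ≡ 11; y = λ·(21 - 11) - 56 ≡ 40. → (11, 40)
3P: (11, 40) + (21, 56). λ = (56 - 40)/(21 - 11) ≡ 16/10 mod 89. 10⁻¹ ≡ 9 (mod 89), so λ ≡ 55.
  x = λ² - 11 - 21 = 3025 - 32 ≡ 56; y = λ·(11 - 56) - 40 ≡ 66. → (56, 66)
4P: (56, 66) + (21, 56). λ = (56 - 66)/(21 - 56) ≡ 79/54 mod 89. 54⁻¹ ≡ 61 (mod 89) since 54·61 = 3294 ≡ 1, so λ ≡ 13.
  x = λ² - 56 - 21 = 169 - 77 ≡ 3; y = λ·(56 - 3) - 66 ≡ 0. → (3, 0)
5P: (3, 0) + (21, 56). λ = (56 - 0)/(21 - 3) ≡ 56/18 mod 89. 18⁻¹ ≡ 5 (mod 89) since 18·5 = 90 ≡ 1, so λ ≡ 13.
  x = λ² - 3 - 21 = 169 - 24 ≡ 56; y = λ·(3 - 56) - 0 ≡ 23. → (56, 23)
6P: (56, 23) + (21, 56). λ = (56 - 23)/(21 - 56) ≡ 33/54 mod 89. 54⁻¹ ≡ 61 (mod 89), so λ ≡ 55.
  x = λ² - 56 - 21 = 3025 - 77 ≡ 11; y = λ·(56 - 11) - 23 ≡ 49. → (11, 49)
7P: (11, 49) + (21, 56). λ = (56 - 49)/(21 - 11) ≡ 7/10 mod 89. 10⁻¹ ≡ 9 (mod 89), so λ ≡ 63.
  x = λ² - 11 - 21 = 3969 - 32 ≡ 21; y = λ·(11 - 21) - 49 ≡ 33. → (21, 33)
8P: (21, 33) + (21, 56): same x and y₁ ≡ -y₂, so the sum is 𝒪.
8P = 𝒪, so the order is 8.

8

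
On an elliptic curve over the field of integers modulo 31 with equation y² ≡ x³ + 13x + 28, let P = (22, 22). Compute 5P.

O

Repeated addition: build up to 5P.
2P: tangent at (22, 22): λ = (3·22² + 13)/(2·22) ≡ 8/13. 13⁻¹ ≡ 12 (mod 31), so λ ≡ 8·12 ≡ 3.
  x = λ² - 22 - 22 = 9 - 44 ≡ 27; y = λ·(22 - 27) - 22 ≡ 25. → (27, 25)
3P: (27, 25) + (22, 22). λ = (22 - 25)/(22 - 27) ≡ 28/26 mod 31. 26⁻¹ ≡ 6 (mod 31), so λ ≡ 13.
  x = λ² - 27 - 22 = 169 - 49 ≡ 27; y = λ·(27 - 27) - 25 ≡ 6. → (27, 6)
4P: (27, 6) + (22, 22). λ = (22 - 6)/(22 - 27) ≡ 16/26 mod 31. 26⁻¹ ≡ 6 (mod 31), so λ ≡ 3.
  x = λ² - 27 - 22 = 9 - 49 ≡ 22; y = λ·(27 - 22) - 6 ≡ 9. → (22, 9)
5P: (22, 9) + (22, 22): same x and y₁ ≡ -y₂, so the sum is O.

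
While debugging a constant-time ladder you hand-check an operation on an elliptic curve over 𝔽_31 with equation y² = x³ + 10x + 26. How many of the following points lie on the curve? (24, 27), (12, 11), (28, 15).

1

(24, 27): 27² ≡ 16, rhs ≡ 16 → on.
(12, 11): 11² ≡ 28, rhs ≡ 14 → off.
(28, 15): 15² ≡ 8, rhs ≡ 0 → off.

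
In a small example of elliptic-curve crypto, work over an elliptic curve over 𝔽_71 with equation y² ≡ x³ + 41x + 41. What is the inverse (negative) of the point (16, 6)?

(16, 65)

-(16, 6) = (16, -6 mod 71) = (16, 65).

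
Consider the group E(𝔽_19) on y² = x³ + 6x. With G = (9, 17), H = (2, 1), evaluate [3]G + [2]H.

(7, 10)

First 3G:
Repeated addition: build up to 3G.
2G: tangent at (9, 17): λ = (3·9² + 6)/(2·17) ≡ 2/15. 15⁻¹ ≡ 14 (mod 19), so λ ≡ 2·14 ≡ 9.
  x = λ² - 9 - 9 = 81 - 18 ≡ 6; y = λ·(9 - 6) - 17 ≡ 10. → (6, 10)
3G: (6, 10) + (9, 17). λ = (17 - 10)/(9 - 6) ≡ 7/3 mod 19. 3⁻¹ ≡ 13 (mod 19), so λ ≡ 15.
  x = λ² - 6 - 9 = 225 - 15 ≡ 1; y = λ·(6 - 1) - 10 ≡ 8. → (1, 8)
3G = (1, 8).
Next 2H:
Repeated addition: build up to 2H.
2H: tangent at (2, 1): λ = (3·2² + 6)/(2·1) ≡ 18/2. 2⁻¹ ≡ 10 (mod 19), so λ ≡ 18·10 ≡ 9.
  x = λ² - 2 - 2 = 81 - 4 ≡ 1; y = λ·(2 - 1) - 1 ≡ 8. → (1, 8)
2H = (1, 8).
Finally 3G + 2H:
tangent at (1, 8): λ = (3·1² + 6)/(2·8) ≡ 9/16. 16⁻¹ ≡ 6 (mod 19) since 16·6 = 96 ≡ 1, so λ ≡ 9·6 ≡ 16.
  x = λ² - 1 - 1 = 256 - 2 ≡ 7; y = λ·(1 - 7) - 8 ≡ 10. → (7, 10)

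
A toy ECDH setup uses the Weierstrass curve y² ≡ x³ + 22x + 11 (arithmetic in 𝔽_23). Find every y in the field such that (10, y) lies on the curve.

x³ + 22x + 11 = 1231 ≡ 12 (mod 23).
Square roots of 12 mod 23: 9 and 14 (since 9² = 81 ≡ 12).

9, 14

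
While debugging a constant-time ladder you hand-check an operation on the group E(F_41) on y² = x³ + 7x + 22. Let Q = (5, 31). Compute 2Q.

tangent at (5, 31): λ = (3·5² + 7)/(2·31) ≡ 0/21. 21⁻¹ ≡ 2 (mod 41), so λ ≡ 0·2 ≡ 0.
  x = λ² - 5 - 5 = 0 - 10 ≡ 31; y = λ·(5 - 31) - 31 ≡ 10. → (31, 10)

(31, 10)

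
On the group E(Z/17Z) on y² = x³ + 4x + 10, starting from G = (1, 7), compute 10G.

(5, 11)

Repeated addition: build up to 10G.
2G: tangent at (1, 7): λ = (3·1² + 4)/(2·7) ≡ 7/14. 14⁻¹ ≡ 11 (mod 17) since 14·11 = 154 ≡ 1, so λ ≡ 7·11 ≡ 9.
  x = λ² - 1 - 1 = 81 - 2 ≡ 11; y = λ·(1 - 11) - 7 ≡ 5. → (11, 5)
3G: (11, 5) + (1, 7). λ = (7 - 5)/(1 - 11) ≡ 2/7 mod 17. 7⁻¹ ≡ 5 (mod 17) since 7·5 = 35 ≡ 1, so λ ≡ 10.
  x = λ² - 11 - 1 = 100 - 12 ≡ 3; y = λ·(11 - 3) - 5 ≡ 7. → (3, 7)
4G: (3, 7) + (1, 7). λ = (7 - 7)/(1 - 3) ≡ 0/15 mod 17. 15⁻¹ ≡ 8 (mod 17), so λ ≡ 0.
  x = λ² - 3 - 1 = 0 - 4 ≡ 13; y = λ·(3 - 13) - 7 ≡ 10. → (13, 10)
5G: (13, 10) + (1, 7). λ = (7 - 10)/(1 - 13) ≡ 14/5 mod 17. 5⁻¹ ≡ 7 (mod 17), so λ ≡ 13.
  x = λ² - 13 - 1 = 169 - 14 ≡ 2; y = λ·(13 - 2) - 10 ≡ 14. → (2, 14)
6G: (2, 14) + (1, 7). λ = (7 - 14)/(1 - 2) ≡ 10/16 mod 17. 16⁻¹ ≡ 16 (mod 17) since 16·16 = 256 ≡ 1, so λ ≡ 7.
  x = λ² - 2 - 1 = 49 - 3 ≡ 12; y = λ·(2 - 12) - 14 ≡ 1. → (12, 1)
7G: (12, 1) + (1, 7). λ = (7 - 1)/(1 - 12) ≡ 6/6 mod 17. 6⁻¹ ≡ 3 (mod 17) since 6·3 = 18 ≡ 1, so λ ≡ 1.
  x = λ² - 12 - 1 = 1 - 13 ≡ 5; y = λ·(12 - 5) - 1 ≡ 6. → (5, 6)
8G: (5, 6) + (1, 7). λ = (7 - 6)/(1 - 5) ≡ 1/13 mod 17. 13⁻¹ ≡ 4 (mod 17) since 13·4 = 52 ≡ 1, so λ ≡ 4.
  x = λ² - 5 - 1 = 16 - 6 ≡ 10; y = λ·(5 - 10) - 6 ≡ 8. → (10, 8)
9G: (10, 8) + (1, 7). λ = (7 - 8)/(1 - 10) ≡ 16/8 mod 17. 8⁻¹ ≡ 15 (mod 17) since 8·15 = 120 ≡ 1, so λ ≡ 2.
  x = λ² - 10 - 1 = 4 - 11 ≡ 10; y = λ·(10 - 10) - 8 ≡ 9. → (10, 9)
10G: (10, 9) + (1, 7). λ = (7 - 9)/(1 - 10) ≡ 15/8 mod 17. 8⁻¹ ≡ 15 (mod 17), so λ ≡ 4.
  x = λ² - 10 - 1 = 16 - 11 ≡ 5; y = λ·(10 - 5) - 9 ≡ 11. → (5, 11)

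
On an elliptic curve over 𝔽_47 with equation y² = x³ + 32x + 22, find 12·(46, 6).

O

Write G = (46, 6).
Double-and-add on 12 = (1100)₂. Start with G = (46, 6) for the leading 1-bit.
double: tangent at (46, 6): λ = (3·46² + 32)/(2·6) ≡ 35/12. 12⁻¹ ≡ 4 (mod 47), so λ ≡ 35·4 ≡ 46.
  x = λ² - 46 - 46 = 2116 - 92 ≡ 3; y = λ·(46 - 3) - 6 ≡ 45. → (3, 45)
add G: (3, 45) + (46, 6). λ = (6 - 45)/(46 - 3) ≡ 8/43 mod 47. 43⁻¹ ≡ 35 (mod 47), so λ ≡ 45.
  x = λ² - 3 - 46 = 2025 - 49 ≡ 2; y = λ·(3 - 2) - 45 ≡ 0. → (2, 0)
double: (2, 0) + (2, 0): same x and y₁ ≡ -y₂, so the sum is O.
double: O + O = O (identity).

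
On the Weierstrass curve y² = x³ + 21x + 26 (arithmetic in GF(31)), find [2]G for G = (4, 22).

tangent at (4, 22): λ = (3·4² + 21)/(2·22) ≡ 7/13. 13⁻¹ ≡ 12 (mod 31) since 13·12 = 156 ≡ 1, so λ ≡ 7·12 ≡ 22.
  x = λ² - 4 - 4 = 484 - 8 ≡ 11; y = λ·(4 - 11) - 22 ≡ 10. → (11, 10)

(11, 10)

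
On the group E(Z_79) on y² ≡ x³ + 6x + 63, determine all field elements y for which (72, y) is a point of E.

28, 51

x³ + 6x + 63 = 373743 ≡ 73 (mod 79).
Square roots of 73 mod 79: 28 and 51 (since 28² = 784 ≡ 73).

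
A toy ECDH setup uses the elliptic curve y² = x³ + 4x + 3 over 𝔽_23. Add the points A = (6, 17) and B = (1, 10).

(6, 6)

(6, 17) + (1, 10). λ = (10 - 17)/(1 - 6) ≡ 16/18 mod 23. 18⁻¹ ≡ 9 (mod 23) since 18·9 = 162 ≡ 1, so λ ≡ 6.
  x = λ² - 6 - 1 = 36 - 7 ≡ 6; y = λ·(6 - 6) - 17 ≡ 6. → (6, 6)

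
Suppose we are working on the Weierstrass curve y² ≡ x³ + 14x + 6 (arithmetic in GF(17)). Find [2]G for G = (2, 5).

(15, 2)

tangent at (2, 5): λ = (3·2² + 14)/(2·5) ≡ 9/10. 10⁻¹ ≡ 12 (mod 17) since 10·12 = 120 ≡ 1, so λ ≡ 9·12 ≡ 6.
  x = λ² - 2 - 2 = 36 - 4 ≡ 15; y = λ·(2 - 15) - 5 ≡ 2. → (15, 2)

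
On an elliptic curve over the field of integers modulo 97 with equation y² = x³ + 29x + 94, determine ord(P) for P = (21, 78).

11

2P: tangent at (21, 78): λ = (3·21² + 29)/(2·78) ≡ 91/59. 59⁻¹ ≡ 74 (mod 97), so λ ≡ 91·74 ≡ 41.
  x = λ² - 21 - 21 = 1681 - 42 ≡ 87; y = λ·(21 - 87) - 78 ≡ 29. → (87, 29)
3P: (87, 29) + (21, 78). λ = (78 - 29)/(21 - 87) ≡ 49/31 mod 97. 31⁻¹ ≡ 72 (mod 97), so λ ≡ 36.
  x = λ² - 87 - 21 = 1296 - 108 ≡ 24; y = λ·(87 - 24) - 29 ≡ 8. → (24, 8)
4P: (24, 8) + (21, 78). λ = (78 - 8)/(21 - 24) ≡ 70/94 mod 97. 94⁻¹ ≡ 32 (mod 97) since 94·32 = 3008 ≡ 1, so λ ≡ 9.
  x = λ² - 24 - 21 = 81 - 45 ≡ 36; y = λ·(24 - 36) - 8 ≡ 78. → (36, 78)
5P: (36, 78) + (21, 78). λ = (78 - 78)/(21 - 36) ≡ 0/82 mod 97. 82⁻¹ ≡ 84 (mod 97), so λ ≡ 0.
  x = λ² - 36 - 21 = 0 - 57 ≡ 40; y = λ·(36 - 40) - 78 ≡ 19. → (40, 19)
6P: (40, 19) + (21, 78). λ = (78 - 19)/(21 - 40) ≡ 59/78 mod 97. 78⁻¹ ≡ 51 (mod 97) since 78·51 = 3978 ≡ 1, so λ ≡ 2.
  x = λ² - 40 - 21 = 4 - 61 ≡ 40; y = λ·(40 - 40) - 19 ≡ 78. → (40, 78)
7P: (40, 78) + (21, 78). λ = (78 - 78)/(21 - 40) ≡ 0/78 mod 97. 78⁻¹ ≡ 51 (mod 97) since 78·51 = 3978 ≡ 1, so λ ≡ 0.
  x = λ² - 40 - 21 = 0 - 61 ≡ 36; y = λ·(40 - 36) - 78 ≡ 19. → (36, 19)
8P: (36, 19) + (21, 78). λ = (78 - 19)/(21 - 36) ≡ 59/82 mod 97. 82⁻¹ ≡ 84 (mod 97), so λ ≡ 9.
  x = λ² - 36 - 21 = 81 - 57 ≡ 24; y = λ·(36 - 24) - 19 ≡ 89. → (24, 89)
9P: (24, 89) + (21, 78). λ = (78 - 89)/(21 - 24) ≡ 86/94 mod 97. 94⁻¹ ≡ 32 (mod 97) since 94·32 = 3008 ≡ 1, so λ ≡ 36.
  x = λ² - 24 - 21 = 1296 - 45 ≡ 87; y = λ·(24 - 87) - 89 ≡ 68. → (87, 68)
10P: (87, 68) + (21, 78). λ = (78 - 68)/(21 - 87) ≡ 10/31 mod 97. 31⁻¹ ≡ 72 (mod 97), so λ ≡ 41.
  x = λ² - 87 - 21 = 1681 - 108 ≡ 21; y = λ·(87 - 21) - 68 ≡ 19. → (21, 19)
11P: (21, 19) + (21, 78): same x and y₁ ≡ -y₂, so the sum is the point at infinity.
11P = the point at infinity, so the order is 11.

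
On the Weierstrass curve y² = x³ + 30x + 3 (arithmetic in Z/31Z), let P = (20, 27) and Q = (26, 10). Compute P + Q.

(20, 27) + (26, 10). λ = (10 - 27)/(26 - 20) ≡ 14/6 mod 31. 6⁻¹ ≡ 26 (mod 31), so λ ≡ 23.
  x = λ² - 20 - 26 = 529 - 46 ≡ 18; y = λ·(20 - 18) - 27 ≡ 19. → (18, 19)

(18, 19)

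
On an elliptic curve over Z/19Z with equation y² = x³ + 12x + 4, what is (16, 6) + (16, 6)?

tangent at (16, 6): λ = (3·16² + 12)/(2·6) ≡ 1/12. 12⁻¹ ≡ 8 (mod 19), so λ ≡ 1·8 ≡ 8.
  x = λ² - 16 - 16 = 64 - 32 ≡ 13; y = λ·(16 - 13) - 6 ≡ 18. → (13, 18)

(13, 18)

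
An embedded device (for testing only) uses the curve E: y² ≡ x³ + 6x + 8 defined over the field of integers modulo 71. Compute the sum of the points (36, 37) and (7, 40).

(53, 48)

(36, 37) + (7, 40). λ = (40 - 37)/(7 - 36) ≡ 3/42 mod 71. 42⁻¹ ≡ 22 (mod 71) since 42·22 = 924 ≡ 1, so λ ≡ 66.
  x = λ² - 36 - 7 = 4356 - 43 ≡ 53; y = λ·(36 - 53) - 37 ≡ 48. → (53, 48)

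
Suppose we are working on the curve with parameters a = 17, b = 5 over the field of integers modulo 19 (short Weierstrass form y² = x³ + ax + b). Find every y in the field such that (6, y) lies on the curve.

0

x³ + 17x + 5 = 323 ≡ 0 (mod 19).
Only y = 0 satisfies y² ≡ 0.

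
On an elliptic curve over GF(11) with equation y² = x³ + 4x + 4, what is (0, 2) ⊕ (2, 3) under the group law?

(1, 3)

(0, 2) + (2, 3). λ = (3 - 2)/(2 - 0) ≡ 1/2 mod 11. 2⁻¹ ≡ 6 (mod 11), so λ ≡ 6.
  x = λ² - 0 - 2 = 36 - 2 ≡ 1; y = λ·(0 - 1) - 2 ≡ 3. → (1, 3)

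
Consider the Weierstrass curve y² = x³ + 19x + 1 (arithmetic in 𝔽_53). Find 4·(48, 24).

Write Q = (48, 24).
Double-and-add on 4 = (100)₂. Start with Q = (48, 24) for the leading 1-bit.
double: tangent at (48, 24): λ = (3·48² + 19)/(2·24) ≡ 41/48. 48⁻¹ ≡ 21 (mod 53), so λ ≡ 41·21 ≡ 13.
  x = λ² - 48 - 48 = 169 - 96 ≡ 20; y = λ·(48 - 20) - 24 ≡ 22. → (20, 22)
double: tangent at (20, 22): λ = (3·20² + 19)/(2·22) ≡ 0/44. 44⁻¹ ≡ 47 (mod 53) since 44·47 = 2068 ≡ 1, so λ ≡ 0·47 ≡ 0.
  x = λ² - 20 - 20 = 0 - 40 ≡ 13; y = λ·(20 - 13) - 22 ≡ 31. → (13, 31)

(13, 31)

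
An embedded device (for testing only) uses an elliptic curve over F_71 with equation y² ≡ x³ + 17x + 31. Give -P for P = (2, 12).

-(2, 12) = (2, -12 mod 71) = (2, 59).

(2, 59)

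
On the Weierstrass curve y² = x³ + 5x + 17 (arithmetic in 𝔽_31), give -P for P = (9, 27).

-(9, 27) = (9, -27 mod 31) = (9, 4).

(9, 4)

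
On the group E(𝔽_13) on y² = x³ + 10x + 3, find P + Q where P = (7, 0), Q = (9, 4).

(7, 0) + (9, 4). λ = (4 - 0)/(9 - 7) ≡ 4/2 mod 13. 2⁻¹ ≡ 7 (mod 13), so λ ≡ 2.
  x = λ² - 7 - 9 = 4 - 16 ≡ 1; y = λ·(7 - 1) - 0 ≡ 12. → (1, 12)

(1, 12)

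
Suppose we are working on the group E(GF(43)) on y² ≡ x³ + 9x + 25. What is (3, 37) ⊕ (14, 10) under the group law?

(3, 37) + (14, 10). λ = (10 - 37)/(14 - 3) ≡ 16/11 mod 43. 11⁻¹ ≡ 4 (mod 43), so λ ≡ 21.
  x = λ² - 3 - 14 = 441 - 17 ≡ 37; y = λ·(3 - 37) - 37 ≡ 23. → (37, 23)

(37, 23)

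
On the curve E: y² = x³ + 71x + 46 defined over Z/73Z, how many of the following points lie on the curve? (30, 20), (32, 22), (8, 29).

(30, 20): 20² ≡ 35, rhs ≡ 49 → off.
(32, 22): 22² ≡ 46, rhs ≡ 46 → on.
(8, 29): 29² ≡ 38, rhs ≡ 31 → off.

1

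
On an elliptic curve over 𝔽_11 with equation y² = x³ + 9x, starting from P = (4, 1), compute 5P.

Repeated addition: build up to 5P.
2P: tangent at (4, 1): λ = (3·4² + 9)/(2·1) ≡ 2/2. 2⁻¹ ≡ 6 (mod 11), so λ ≡ 2·6 ≡ 1.
  x = λ² - 4 - 4 = 1 - 8 ≡ 4; y = λ·(4 - 4) - 1 ≡ 10. → (4, 10)
3P: (4, 10) + (4, 1): same x and y₁ ≡ -y₂, so the sum is O.
4P: O + (4, 1) = (4, 1) (identity).
5P: tangent at (4, 1): λ = (3·4² + 9)/(2·1) ≡ 2/2. 2⁻¹ ≡ 6 (mod 11) since 2·6 = 12 ≡ 1, so λ ≡ 2·6 ≡ 1.
  x = λ² - 4 - 4 = 1 - 8 ≡ 4; y = λ·(4 - 4) - 1 ≡ 10. → (4, 10)

(4, 10)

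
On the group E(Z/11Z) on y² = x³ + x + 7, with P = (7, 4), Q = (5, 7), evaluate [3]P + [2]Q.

First 3P:
Repeated addition: build up to 3P.
2P: tangent at (7, 4): λ = (3·7² + 1)/(2·4) ≡ 5/8. 8⁻¹ ≡ 7 (mod 11), so λ ≡ 5·7 ≡ 2.
  x = λ² - 7 - 7 = 4 - 14 ≡ 1; y = λ·(7 - 1) - 4 ≡ 8. → (1, 8)
3P: (1, 8) + (7, 4). λ = (4 - 8)/(7 - 1) ≡ 7/6 mod 11. 6⁻¹ ≡ 2 (mod 11), so λ ≡ 3.
  x = λ² - 1 - 7 = 9 - 8 ≡ 1; y = λ·(1 - 1) - 8 ≡ 3. → (1, 3)
3P = (1, 3).
Next 2Q:
Repeated addition: build up to 2Q.
2Q: tangent at (5, 7): λ = (3·5² + 1)/(2·7) ≡ 10/3. 3⁻¹ ≡ 4 (mod 11) since 3·4 = 12 ≡ 1, so λ ≡ 10·4 ≡ 7.
  x = λ² - 5 - 5 = 49 - 10 ≡ 6; y = λ·(5 - 6) - 7 ≡ 8. → (6, 8)
2Q = (6, 8).
Finally 3P + 2Q:
(1, 3) + (6, 8). λ = (8 - 3)/(6 - 1) ≡ 5/5 mod 11. 5⁻¹ ≡ 9 (mod 11), so λ ≡ 1.
  x = λ² - 1 - 6 = 1 - 7 ≡ 5; y = λ·(1 - 5) - 3 ≡ 4. → (5, 4)

(5, 4)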